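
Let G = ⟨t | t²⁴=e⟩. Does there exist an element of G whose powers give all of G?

|G| = 24. The element t has order 24 (its powers give 24 distinct elements), so ⟨t⟩ = G and G is cyclic.

Answer: Yes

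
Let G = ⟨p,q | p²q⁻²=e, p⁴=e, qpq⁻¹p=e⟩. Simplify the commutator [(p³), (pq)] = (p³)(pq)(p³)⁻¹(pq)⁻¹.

[(p³), (pq)] = (p³)·(pq)·(p³)⁻¹·(pq)⁻¹.
  (p³) · (pq) = q
  q · p = pq⁻¹
  (pq⁻¹) · (pq⁻¹) = p²

Answer: p²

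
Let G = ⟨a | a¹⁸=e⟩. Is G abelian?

G has a single generator, so G is cyclic and hence abelian.

Answer: Yes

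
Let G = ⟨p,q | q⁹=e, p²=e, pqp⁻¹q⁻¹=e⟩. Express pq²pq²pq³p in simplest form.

Multiply left to right, reducing at each step:
  p · q² = pq²
  (pq²) · p = q²
  (q²) · q² = q⁴
  (q⁴) · p = pq⁴
  (pq⁴) · q³ = pq⁷
  (pq⁷) · p = q⁷

Answer: q⁷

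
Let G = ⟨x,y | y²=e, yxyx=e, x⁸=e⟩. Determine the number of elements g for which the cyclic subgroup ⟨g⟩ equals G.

⟨g⟩ = G would require ord(g) = |G| = 16, but the maximum element order in G is 8 < 16. So G is not cyclic and no single element generates it: the count is 0.

Answer: 0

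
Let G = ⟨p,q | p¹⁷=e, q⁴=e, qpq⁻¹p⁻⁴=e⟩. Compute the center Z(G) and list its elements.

An element z ∈ Z(G) iff z commutes with every generator.
For example e is central: e·p = p = p·e; e·q = q = q·e.
Whereas p ∉ Z(G) since p·q = pq ≠ p⁴q = q·p.
Checking each of the 68 elements this way gives Z(G) = {e}, of order 1.

Answer: {e}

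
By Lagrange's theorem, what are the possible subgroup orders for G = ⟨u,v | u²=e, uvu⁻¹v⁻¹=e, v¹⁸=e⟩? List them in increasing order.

|G| = 36 = 2² · 3². By Lagrange's theorem the order of any subgroup divides 36; the divisors of 36 are 1, 2, 3, 4, 6, 9, 12, 18, 36.

Answer: 1, 2, 3, 4, 6, 9, 12, 18, 36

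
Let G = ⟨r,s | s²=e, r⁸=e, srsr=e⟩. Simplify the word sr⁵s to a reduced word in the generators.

Multiply left to right, reducing at each step:
  s · r⁵ = r³s
  (r³s) · s = r³

Answer: r³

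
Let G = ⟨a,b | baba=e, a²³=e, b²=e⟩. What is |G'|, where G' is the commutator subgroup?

G' = [G, G] is generated by all commutators. The generator-pair commutators are: [a, b] = a².
The subgroup they normally generate is {e, a, a², a³, a⁴, a⁵, a⁶, a⁷, a⁸, a⁹, a¹⁰, a¹¹, a¹², a¹³, a¹⁴, a¹⁵, a¹⁶, a¹⁷, a¹⁸, a¹⁹, a²⁰, a²¹, a²²}, of order 23.
Check: |G/G'| = 46/23 = 2 is the order of the abelianisation.

Answer: 23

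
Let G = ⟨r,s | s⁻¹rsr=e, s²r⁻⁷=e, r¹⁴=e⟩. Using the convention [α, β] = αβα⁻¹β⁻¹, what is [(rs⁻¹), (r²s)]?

[(rs⁻¹), (r²s)] = (rs⁻¹)·(r²s)·(rs⁻¹)⁻¹·(r²s)⁻¹.
  (rs⁻¹) · (r²s) = r¹³
  (r¹³) · (rs) = s
  s · (r²s⁻¹) = r¹²

Answer: r¹²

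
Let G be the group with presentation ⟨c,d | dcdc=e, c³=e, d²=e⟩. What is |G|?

Enumerate words in the generators, reducing via the relations: the distinct elements are
  {c, d, e, cd, c², c²d}.
No further products give new elements, so |G| = 6.

Answer: 6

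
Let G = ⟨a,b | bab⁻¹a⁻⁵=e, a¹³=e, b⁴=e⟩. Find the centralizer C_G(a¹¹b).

⟨a¹¹b⟩ ⊆ C_G(a¹¹b) since powers of a¹¹b commute with a¹¹b; so |C_G(a¹¹b)| ≥ |⟨a¹¹b⟩| = 4.
By orbit–stabilizer, |C_G(a¹¹b)| = |G| / |conj. class of a¹¹b| = 52 / 13 = 4.
The 4 elements commuting with a¹¹b are {e, ab², a³b³, a¹¹b}.

Answer: {e, ab², a³b³, a¹¹b}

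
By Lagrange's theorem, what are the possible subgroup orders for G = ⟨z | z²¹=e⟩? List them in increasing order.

|G| = 21 = 3 · 7. By Lagrange's theorem the order of any subgroup divides 21; the divisors of 21 are 1, 3, 7, 21.

Answer: 1, 3, 7, 21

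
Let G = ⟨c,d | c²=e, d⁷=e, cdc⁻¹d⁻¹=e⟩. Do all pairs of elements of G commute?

Each pair of generators commutes: c·d = cd = d·c. Since the generators pairwise commute, every element of G commutes with every other, so G is abelian.

Answer: Yes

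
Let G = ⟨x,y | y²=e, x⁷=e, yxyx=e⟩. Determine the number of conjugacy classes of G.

The conjugacy classes (representative and size) are:
  [e] (size 1), [x⁶] (size 2), [x⁵] (size 2), [x⁴] (size 2), [xy] (size 7).
Class equation: 1 + 2 + 2 + 2 + 7 = 14 = |G|. So G has 5 conjugacy classes.

Answer: 5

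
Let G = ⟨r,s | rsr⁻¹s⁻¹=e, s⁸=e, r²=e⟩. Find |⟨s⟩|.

|⟨s⟩| equals the order of s. Compute successive powers until reaching e:
  s¹ = s, s² = s², s³ = s³, s⁴ = s⁴, s⁵ = s⁵, s⁶ = s⁶, s⁷ = s⁷, s⁸ = e.
The smallest positive k with sᵏ = e is 8, so |⟨s⟩| = 8.

Answer: 8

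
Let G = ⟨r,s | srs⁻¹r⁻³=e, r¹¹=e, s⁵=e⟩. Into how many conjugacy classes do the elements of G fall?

The conjugacy classes (representative and size) are:
  [e] (size 1), [r³] (size 5), [r⁶] (size 5), [r⁷s] (size 11), [r⁹s²] (size 11), [r⁷s³] (size 11), [r⁷s⁴] (size 11).
Class equation: 1 + 5 + 5 + 11 + 11 + 11 + 11 = 55 = |G|. So G has 7 conjugacy classes.

Answer: 7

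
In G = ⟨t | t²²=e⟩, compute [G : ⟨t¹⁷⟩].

First find ord(t¹⁷) by computing successive powers:
  (t¹⁷)¹ = t¹⁷, (t¹⁷)² = t¹², (t¹⁷)³ = t⁷, (t¹⁷)⁴ = t², (t¹⁷)⁵ = t¹⁹, (t¹⁷)⁶ = t¹⁴, (t¹⁷)⁷ = t⁹, (t¹⁷)⁸ = t⁴, (t¹⁷)⁹ = t²¹, (t¹⁷)¹⁰ = t¹⁶, (t¹⁷)¹¹ = t¹¹, (t¹⁷)¹² = t⁶, (t¹⁷)¹³ = t, (t¹⁷)¹⁴ = t¹⁸, (t¹⁷)¹⁵ = t¹³, (t¹⁷)¹⁶ = t⁸, (t¹⁷)¹⁷ = t³, (t¹⁷)¹⁸ = t²⁰, (t¹⁷)¹⁹ = t¹⁵, (t¹⁷)²⁰ = t¹⁰, (t¹⁷)²¹ = t⁵, (t¹⁷)²² = e.
So |⟨t¹⁷⟩| = ord(t¹⁷) = 22. With |G| = 22, by Lagrange [G : ⟨t¹⁷⟩] = 22/22 = 1.

Answer: 1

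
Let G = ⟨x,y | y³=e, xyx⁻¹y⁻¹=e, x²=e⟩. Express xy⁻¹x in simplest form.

Multiply left to right, reducing at each step:
  x · y⁻¹ = xy²
  (xy²) · x = y²

Answer: y²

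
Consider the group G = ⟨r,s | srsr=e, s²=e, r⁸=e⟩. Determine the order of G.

Enumerate words in the generators, reducing via the relations: the distinct elements are
  {e, r, s, rs, r², r³, r⁴, r⁵, r⁶, r⁷, r²s, r³s, r⁴s, r⁵s, r⁶s, r⁷s}.
No further products give new elements, so |G| = 16.

Answer: 16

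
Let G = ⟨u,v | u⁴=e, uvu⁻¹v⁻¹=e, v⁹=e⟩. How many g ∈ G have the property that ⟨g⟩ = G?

G is cyclic of order 36. An element generates G iff its order is 36, and a cyclic group of order 36 has exactly φ(36) = 12 such elements.

Answer: 12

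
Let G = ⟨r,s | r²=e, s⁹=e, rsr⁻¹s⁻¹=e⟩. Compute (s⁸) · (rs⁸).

Compute (s⁸) · (rs⁸) by multiplying left to right and reducing via the relations at each step:
  (s⁸) · r = rs⁸
  (rs⁸) · s⁸ = rs⁷

Answer: rs⁷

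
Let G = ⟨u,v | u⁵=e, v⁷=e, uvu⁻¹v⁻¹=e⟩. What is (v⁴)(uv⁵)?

Compute (v⁴) · (uv⁵) by multiplying left to right and reducing via the relations at each step:
  (v⁴) · u = uv⁴
  (uv⁴) · v⁵ = uv²

Answer: uv²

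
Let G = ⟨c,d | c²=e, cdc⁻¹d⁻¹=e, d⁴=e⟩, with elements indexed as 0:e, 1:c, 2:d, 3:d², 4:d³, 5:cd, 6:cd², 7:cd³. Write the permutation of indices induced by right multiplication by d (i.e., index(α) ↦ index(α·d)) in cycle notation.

(0 2 3 4)(1 5 6 7)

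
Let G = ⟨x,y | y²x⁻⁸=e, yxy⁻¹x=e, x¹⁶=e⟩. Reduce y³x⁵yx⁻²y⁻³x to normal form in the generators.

Multiply left to right, reducing at each step:
  (y⁻¹) · x⁵ = x³y
  (x³y) · y = x¹¹
  (x¹¹) · x⁻² = x⁹
  (x⁹) · y⁻³ = xy⁻¹
  (xy⁻¹) · x = y⁻¹

Answer: y⁻¹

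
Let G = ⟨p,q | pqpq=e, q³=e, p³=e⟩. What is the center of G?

An element z ∈ Z(G) iff z commutes with every generator.
For example e is central: e·p = p = p·e; e·q = q = q·e.
Whereas p ∉ Z(G) since p·q = pq ≠ p²q² = q·p.
Checking each of the 12 elements this way gives Z(G) = {e}, of order 1.

Answer: {e}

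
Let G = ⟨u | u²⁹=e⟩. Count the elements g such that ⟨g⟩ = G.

G is cyclic of order 29. An element generates G iff its order is 29, and a cyclic group of order 29 has exactly φ(29) = 28 such elements.

Answer: 28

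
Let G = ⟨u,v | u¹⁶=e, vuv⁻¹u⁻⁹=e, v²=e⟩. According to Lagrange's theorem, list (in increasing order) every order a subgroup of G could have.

|G| = 32 = 2⁵. By Lagrange's theorem the order of any subgroup divides 32; the divisors of 32 are 1, 2, 4, 8, 16, 32.

Answer: 1, 2, 4, 8, 16, 32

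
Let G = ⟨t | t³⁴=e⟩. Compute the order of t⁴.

Compute successive powers until reaching e:
  (t⁴)¹ = t⁴, (t⁴)² = t⁸, (t⁴)³ = t¹², (t⁴)⁴ = t¹⁶, (t⁴)⁵ = t²⁰, (t⁴)⁶ = t²⁴, (t⁴)⁷ = t²⁸, (t⁴)⁸ = t³², (t⁴)⁹ = t², (t⁴)¹⁰ = t⁶, (t⁴)¹¹ = t¹⁰, (t⁴)¹² = t¹⁴, (t⁴)¹³ = t¹⁸, (t⁴)¹⁴ = t²², (t⁴)¹⁵ = t²⁶, (t⁴)¹⁶ = t³⁰, (t⁴)¹⁷ = e.
The smallest positive k with (t⁴)ᵏ = e is 17.

Answer: 17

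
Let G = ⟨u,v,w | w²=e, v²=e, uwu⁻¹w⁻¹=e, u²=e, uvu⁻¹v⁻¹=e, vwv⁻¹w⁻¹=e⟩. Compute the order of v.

Compute successive powers until reaching e:
  v¹ = v, v² = e.
The smallest positive k with vᵏ = e is 2.

Answer: 2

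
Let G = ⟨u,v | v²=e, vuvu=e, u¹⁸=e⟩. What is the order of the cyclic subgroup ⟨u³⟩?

|⟨u³⟩| equals the order of u³. Compute successive powers until reaching e:
  (u³)¹ = u³, (u³)² = u⁶, (u³)³ = u⁹, (u³)⁴ = u¹², (u³)⁵ = u¹⁵, (u³)⁶ = e.
The smallest positive k with (u³)ᵏ = e is 6, so |⟨u³⟩| = 6.

Answer: 6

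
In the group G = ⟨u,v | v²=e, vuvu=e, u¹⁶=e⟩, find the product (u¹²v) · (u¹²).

Compute (u¹²v) · (u¹²) by multiplying left to right and reducing via the relations at each step:
  (u¹²v) · u¹² = v

Answer: v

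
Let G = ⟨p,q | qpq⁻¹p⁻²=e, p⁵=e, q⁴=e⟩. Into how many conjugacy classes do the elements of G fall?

The conjugacy classes (representative and size) are:
  [e] (size 1), [p⁴] (size 4), [p²q] (size 5), [q²] (size 5), [p³q³] (size 5).
Class equation: 1 + 4 + 5 + 5 + 5 = 20 = |G|. So G has 5 conjugacy classes.

Answer: 5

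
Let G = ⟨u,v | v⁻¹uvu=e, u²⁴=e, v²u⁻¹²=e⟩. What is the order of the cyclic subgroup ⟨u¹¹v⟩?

|⟨u¹¹v⟩| equals the order of u¹¹v. Compute successive powers until reaching e:
  (u¹¹v)¹ = u¹¹v, (u¹¹v)² = u¹², (u¹¹v)³ = u¹¹v⁻¹, (u¹¹v)⁴ = e.
The smallest positive k with (u¹¹v)ᵏ = e is 4, so |⟨u¹¹v⟩| = 4.

Answer: 4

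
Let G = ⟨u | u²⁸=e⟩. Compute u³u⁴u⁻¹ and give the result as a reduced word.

Multiply left to right, reducing at each step:
  (u³) · u⁴ = u⁷
  (u⁷) · u⁻¹ = u⁶

Answer: u⁶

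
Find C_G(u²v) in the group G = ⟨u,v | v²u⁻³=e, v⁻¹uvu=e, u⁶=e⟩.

⟨u²v⟩ ⊆ C_G(u²v) since powers of u²v commute with u²v; so |C_G(u²v)| ≥ |⟨u²v⟩| = 4.
By orbit–stabilizer, |C_G(u²v)| = |G| / |conj. class of u²v| = 12 / 3 = 4.
The 4 elements commuting with u²v are {e, u³, u²v, u²v⁻¹}.

Answer: {e, u³, u²v, u²v⁻¹}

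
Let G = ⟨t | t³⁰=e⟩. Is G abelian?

G has a single generator, so G is cyclic and hence abelian.

Answer: Yes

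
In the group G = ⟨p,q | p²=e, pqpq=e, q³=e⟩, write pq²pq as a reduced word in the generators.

Multiply left to right, reducing at each step:
  p · q² = pq²
  (pq²) · p = q
  q · q = q²

Answer: q²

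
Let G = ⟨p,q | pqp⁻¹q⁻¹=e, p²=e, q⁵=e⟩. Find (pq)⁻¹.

The order of (pq) is 10 (smallest k with (pq)ᵏ = e), so (pq)⁻¹ = (pq)⁹ = pq⁴.
Check: (pq) · (pq⁴) → (pq) · p = q;   q · q⁴ = e, giving e as required.

Answer: pq⁴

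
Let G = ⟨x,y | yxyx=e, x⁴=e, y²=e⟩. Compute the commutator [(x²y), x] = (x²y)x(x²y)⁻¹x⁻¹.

[(x²y), x] = (x²y)·x·(x²y)⁻¹·x⁻¹.
  (x²y) · x = xy
  (xy) · (x²y) = x³
  (x³) · (x³) = x²

Answer: x²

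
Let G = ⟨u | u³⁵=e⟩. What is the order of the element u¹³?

Compute successive powers until reaching e:
  (u¹³)¹ = u¹³, (u¹³)² = u²⁶, (u¹³)³ = u⁴, (u¹³)⁴ = u¹⁷, (u¹³)⁵ = u³⁰, (u¹³)⁶ = u⁸, (u¹³)⁷ = u²¹, (u¹³)⁸ = u³⁴, (u¹³)⁹ = u¹², (u¹³)¹⁰ = u²⁵, (u¹³)¹¹ = u³, (u¹³)¹² = u¹⁶, (u¹³)¹³ = u²⁹, (u¹³)¹⁴ = u⁷, (u¹³)¹⁵ = u²⁰, (u¹³)¹⁶ = u³³, (u¹³)¹⁷ = u¹¹, (u¹³)¹⁸ = u²⁴, (u¹³)¹⁹ = u², (u¹³)²⁰ = u¹⁵, (u¹³)²¹ = u²⁸, (u¹³)²² = u⁶, (u¹³)²³ = u¹⁹, (u¹³)²⁴ = u³², (u¹³)²⁵ = u¹⁰, (u¹³)²⁶ = u²³, (u¹³)²⁷ = u, (u¹³)²⁸ = u¹⁴, (u¹³)²⁹ = u²⁷, (u¹³)³⁰ = u⁵, (u¹³)³¹ = u¹⁸, (u¹³)³² = u³¹, (u¹³)³³ = u⁹, (u¹³)³⁴ = u²², (u¹³)³⁵ = e.
The smallest positive k with (u¹³)ᵏ = e is 35.

Answer: 35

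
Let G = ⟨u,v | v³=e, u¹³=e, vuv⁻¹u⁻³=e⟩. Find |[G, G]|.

G' = [G, G] is generated by all commutators. The generator-pair commutators are: [u, v] = u¹¹.
The subgroup they normally generate is {e, u, u², u³, u⁴, u⁵, u⁶, u⁷, u⁸, u⁹, u¹⁰, u¹¹, u¹²}, of order 13.
Check: |G/G'| = 39/13 = 3 is the order of the abelianisation.

Answer: 13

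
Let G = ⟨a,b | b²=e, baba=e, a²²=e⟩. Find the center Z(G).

An element z ∈ Z(G) iff z commutes with every generator.
For example a¹¹ is central: (a¹¹)·a = a¹² = a·(a¹¹); (a¹¹)·b = a¹¹b = b·(a¹¹).
Whereas a ∉ Z(G) since a·b = ab ≠ a²¹b = b·a.
Checking each of the 44 elements this way gives Z(G) = {e, a¹¹}, of order 2.

Answer: {e, a¹¹}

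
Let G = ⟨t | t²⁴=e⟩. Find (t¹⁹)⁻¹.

The order of (t¹⁹) is 24 (smallest k with (t¹⁹)ᵏ = e), so (t¹⁹)⁻¹ = (t¹⁹)²³ = t⁵.
Check: (t¹⁹) · (t⁵) → (t¹⁹) · t⁵ = e, giving e as required.

Answer: t⁵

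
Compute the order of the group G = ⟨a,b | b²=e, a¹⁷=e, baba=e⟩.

Enumerate words in the generators, reducing via the relations: the distinct elements are
  {a, b, e, ab, a², a³, a⁴, a⁵, a⁶, a⁷, a⁸, a⁹, a²b, a³b, a¹², a¹³, a¹¹, a¹⁰, a¹⁴, a¹⁵, a¹⁶, a⁴b, a⁵b, a⁶b, a⁷b, a⁸b, a⁹b, a¹²b, a¹³b, a¹¹b, a¹⁰b, a¹⁴b, a¹⁵b, a¹⁶b}.
No further products give new elements, so |G| = 34.

Answer: 34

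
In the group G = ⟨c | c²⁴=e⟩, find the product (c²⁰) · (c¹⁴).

Compute (c²⁰) · (c¹⁴) by multiplying left to right and reducing via the relations at each step:
  (c²⁰) · c¹⁴ = c¹⁰

Answer: c¹⁰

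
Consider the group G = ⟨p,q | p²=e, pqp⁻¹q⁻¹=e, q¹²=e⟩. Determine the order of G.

Enumerate words in the generators, reducing via the relations: the distinct elements are
  {e, p, q, pq, q², q³, q⁴, q⁵, q⁶, q⁷, q⁸, q⁹, pq², pq³, pq⁴, pq⁵, pq⁶, pq⁷, pq⁸, pq⁹, q¹¹, q¹⁰, pq¹¹, pq¹⁰}.
No further products give new elements, so |G| = 24.

Answer: 24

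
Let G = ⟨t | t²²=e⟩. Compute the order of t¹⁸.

Compute successive powers until reaching e:
  (t¹⁸)¹ = t¹⁸, (t¹⁸)² = t¹⁴, (t¹⁸)³ = t¹⁰, (t¹⁸)⁴ = t⁶, (t¹⁸)⁵ = t², (t¹⁸)⁶ = t²⁰, (t¹⁸)⁷ = t¹⁶, (t¹⁸)⁸ = t¹², (t¹⁸)⁹ = t⁸, (t¹⁸)¹⁰ = t⁴, (t¹⁸)¹¹ = e.
The smallest positive k with (t¹⁸)ᵏ = e is 11.

Answer: 11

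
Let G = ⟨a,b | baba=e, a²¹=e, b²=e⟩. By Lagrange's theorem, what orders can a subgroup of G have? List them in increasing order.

|G| = 42 = 2 · 3 · 7. By Lagrange's theorem the order of any subgroup divides 42; the divisors of 42 are 1, 2, 3, 6, 7, 14, 21, 42.

Answer: 1, 2, 3, 6, 7, 14, 21, 42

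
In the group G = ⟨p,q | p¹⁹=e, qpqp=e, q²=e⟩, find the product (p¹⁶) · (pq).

Compute (p¹⁶) · (pq) by multiplying left to right and reducing via the relations at each step:
  (p¹⁶) · p = p¹⁷
  (p¹⁷) · q = p¹⁷q

Answer: p¹⁷q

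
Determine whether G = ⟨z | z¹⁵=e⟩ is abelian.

G has a single generator, so G is cyclic and hence abelian.

Answer: Yes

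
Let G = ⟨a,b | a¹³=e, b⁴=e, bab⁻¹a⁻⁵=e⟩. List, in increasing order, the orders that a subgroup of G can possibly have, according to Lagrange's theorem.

|G| = 52 = 2² · 13. By Lagrange's theorem the order of any subgroup divides 52; the divisors of 52 are 1, 2, 4, 13, 26, 52.

Answer: 1, 2, 4, 13, 26, 52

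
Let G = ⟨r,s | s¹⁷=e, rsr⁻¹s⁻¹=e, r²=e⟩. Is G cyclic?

|G| = 34. The element rs has order 34 (its powers give 34 distinct elements), so ⟨rs⟩ = G and G is cyclic.

Answer: Yes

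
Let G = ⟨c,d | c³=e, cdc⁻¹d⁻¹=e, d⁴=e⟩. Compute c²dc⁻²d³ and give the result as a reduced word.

Multiply left to right, reducing at each step:
  (c²) · d = c²d
  (c²d) · c⁻² = d
  d · d³ = e

Answer: e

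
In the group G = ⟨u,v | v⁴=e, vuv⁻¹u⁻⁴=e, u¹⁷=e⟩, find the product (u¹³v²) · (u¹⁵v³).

Compute (u¹³v²) · (u¹⁵v³) by multiplying left to right and reducing via the relations at each step:
  (u¹³v²) · u¹⁵ = u¹⁵v²
  (u¹⁵v²) · v³ = u¹⁵v

Answer: u¹⁵v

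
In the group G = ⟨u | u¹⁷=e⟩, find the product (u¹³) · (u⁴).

Compute (u¹³) · (u⁴) by multiplying left to right and reducing via the relations at each step:
  (u¹³) · u⁴ = e

Answer: e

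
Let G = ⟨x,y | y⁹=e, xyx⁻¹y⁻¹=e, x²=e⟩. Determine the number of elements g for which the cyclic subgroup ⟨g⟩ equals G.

G is cyclic of order 18. An element generates G iff its order is 18, and a cyclic group of order 18 has exactly φ(18) = 6 such elements.

Answer: 6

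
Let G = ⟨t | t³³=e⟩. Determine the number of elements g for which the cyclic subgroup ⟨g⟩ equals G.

G is cyclic of order 33. An element generates G iff its order is 33, and a cyclic group of order 33 has exactly φ(33) = 20 such elements.

Answer: 20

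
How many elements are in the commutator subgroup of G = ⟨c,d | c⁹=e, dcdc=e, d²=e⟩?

G' = [G, G] is generated by all commutators. The generator-pair commutators are: [c, d] = c².
The subgroup they normally generate is {e, c, c², c³, c⁴, c⁵, c⁶, c⁷, c⁸}, of order 9.
Check: |G/G'| = 18/9 = 2 is the order of the abelianisation.

Answer: 9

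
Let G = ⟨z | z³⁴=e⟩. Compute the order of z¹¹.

Compute successive powers until reaching e:
  (z¹¹)¹ = z¹¹, (z¹¹)² = z²², (z¹¹)³ = z³³, (z¹¹)⁴ = z¹⁰, (z¹¹)⁵ = z²¹, (z¹¹)⁶ = z³², (z¹¹)⁷ = z⁹, (z¹¹)⁸ = z²⁰, (z¹¹)⁹ = z³¹, (z¹¹)¹⁰ = z⁸, (z¹¹)¹¹ = z¹⁹, (z¹¹)¹² = z³⁰, (z¹¹)¹³ = z⁷, (z¹¹)¹⁴ = z¹⁸, (z¹¹)¹⁵ = z²⁹, (z¹¹)¹⁶ = z⁶, (z¹¹)¹⁷ = z¹⁷, (z¹¹)¹⁸ = z²⁸, (z¹¹)¹⁹ = z⁵, (z¹¹)²⁰ = z¹⁶, (z¹¹)²¹ = z²⁷, (z¹¹)²² = z⁴, (z¹¹)²³ = z¹⁵, (z¹¹)²⁴ = z²⁶, (z¹¹)²⁵ = z³, (z¹¹)²⁶ = z¹⁴, (z¹¹)²⁷ = z²⁵, (z¹¹)²⁸ = z², (z¹¹)²⁹ = z¹³, (z¹¹)³⁰ = z²⁴, (z¹¹)³¹ = z, (z¹¹)³² = z¹², (z¹¹)³³ = z²³, (z¹¹)³⁴ = e.
The smallest positive k with (z¹¹)ᵏ = e is 34.

Answer: 34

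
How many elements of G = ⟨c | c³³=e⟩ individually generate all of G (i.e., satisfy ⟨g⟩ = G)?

G is cyclic of order 33. An element generates G iff its order is 33, and a cyclic group of order 33 has exactly φ(33) = 20 such elements.

Answer: 20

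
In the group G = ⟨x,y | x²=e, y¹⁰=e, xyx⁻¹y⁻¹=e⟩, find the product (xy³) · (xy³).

Compute (xy³) · (xy³) by multiplying left to right and reducing via the relations at each step:
  (xy³) · x = y³
  (y³) · y³ = y⁶

Answer: y⁶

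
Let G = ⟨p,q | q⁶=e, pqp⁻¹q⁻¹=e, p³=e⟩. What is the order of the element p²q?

Compute successive powers until reaching e:
  (p²q)¹ = p²q, (p²q)² = pq², (p²q)³ = q³, (p²q)⁴ = p²q⁴, (p²q)⁵ = pq⁵, (p²q)⁶ = e.
The smallest positive k with (p²q)ᵏ = e is 6.

Answer: 6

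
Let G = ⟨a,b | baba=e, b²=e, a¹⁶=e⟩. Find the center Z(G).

An element z ∈ Z(G) iff z commutes with every generator.
For example a⁸ is central: (a⁸)·a = a⁹ = a·(a⁸); (a⁸)·b = a⁸b = b·(a⁸).
Whereas a ∉ Z(G) since a·b = ab ≠ a¹⁵b = b·a.
Checking each of the 32 elements this way gives Z(G) = {e, a⁸}, of order 2.

Answer: {e, a⁸}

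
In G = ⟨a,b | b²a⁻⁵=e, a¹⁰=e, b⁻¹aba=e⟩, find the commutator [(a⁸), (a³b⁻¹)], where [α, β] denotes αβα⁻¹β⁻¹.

[(a⁸), (a³b⁻¹)] = (a⁸)·(a³b⁻¹)·(a⁸)⁻¹·(a³b⁻¹)⁻¹.
  (a⁸) · (a³b⁻¹) = ab⁻¹
  (ab⁻¹) · (a²) = a⁴b
  (a⁴b) · (a³b) = a⁶

Answer: a⁶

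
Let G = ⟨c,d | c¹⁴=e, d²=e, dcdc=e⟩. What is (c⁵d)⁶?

Compute successive powers of (c⁵d), reducing at each step:
  (c⁵d)²: (c⁵d) · c⁵ = d;   d · d = e
  (c⁵d)³: e · c⁵ = c⁵;   (c⁵) · d = c⁵d
  (c⁵d)⁴: (c⁵d) · c⁵ = d;   d · d = e
  (c⁵d)⁵: e · c⁵ = c⁵;   (c⁵) · d = c⁵d
  (c⁵d)⁶: (c⁵d) · c⁵ = d;   d · d = e

Answer: e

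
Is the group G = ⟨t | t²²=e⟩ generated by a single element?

|G| = 22. The element t has order 22 (its powers give 22 distinct elements), so ⟨t⟩ = G and G is cyclic.

Answer: Yes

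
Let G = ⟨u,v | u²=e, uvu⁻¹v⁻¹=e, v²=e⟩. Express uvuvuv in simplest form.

Multiply left to right, reducing at each step:
  u · v = uv
  (uv) · u = v
  v · v = e
  e · u = u
  u · v = uv

Answer: uv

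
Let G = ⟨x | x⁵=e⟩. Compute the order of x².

Compute successive powers until reaching e:
  (x²)¹ = x², (x²)² = x⁴, (x²)³ = x, (x²)⁴ = x³, (x²)⁵ = e.
The smallest positive k with (x²)ᵏ = e is 5.

Answer: 5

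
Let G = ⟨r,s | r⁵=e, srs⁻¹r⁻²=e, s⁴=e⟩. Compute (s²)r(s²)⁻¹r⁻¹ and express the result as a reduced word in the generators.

[(s²), r] = (s²)·r·(s²)⁻¹·r⁻¹.
  (s²) · r = r⁴s²
  (r⁴s²) · (s²) = r⁴
  (r⁴) · (r⁴) = r³

Answer: r³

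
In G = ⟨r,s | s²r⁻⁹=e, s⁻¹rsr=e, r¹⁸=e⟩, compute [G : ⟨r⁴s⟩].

First find ord(r⁴s) by computing successive powers:
  (r⁴s)¹ = r⁴s, (r⁴s)² = r⁹, (r⁴s)³ = r⁴s⁻¹, (r⁴s)⁴ = e.
So |⟨r⁴s⟩| = ord(r⁴s) = 4. With |G| = 36, by Lagrange [G : ⟨r⁴s⟩] = 36/4 = 9.

Answer: 9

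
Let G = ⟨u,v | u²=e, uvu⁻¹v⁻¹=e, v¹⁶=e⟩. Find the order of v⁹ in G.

Compute successive powers until reaching e:
  (v⁹)¹ = v⁹, (v⁹)² = v², (v⁹)³ = v¹¹, (v⁹)⁴ = v⁴, (v⁹)⁵ = v¹³, (v⁹)⁶ = v⁶, (v⁹)⁷ = v¹⁵, (v⁹)⁸ = v⁸, (v⁹)⁹ = v, (v⁹)¹⁰ = v¹⁰, (v⁹)¹¹ = v³, (v⁹)¹² = v¹², (v⁹)¹³ = v⁵, (v⁹)¹⁴ = v¹⁴, (v⁹)¹⁵ = v⁷, (v⁹)¹⁶ = e.
The smallest positive k with (v⁹)ᵏ = e is 16.

Answer: 16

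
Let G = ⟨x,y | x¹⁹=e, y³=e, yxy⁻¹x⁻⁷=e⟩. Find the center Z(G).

An element z ∈ Z(G) iff z commutes with every generator.
For example e is central: e·x = x = x·e; e·y = y = y·e.
Whereas x ∉ Z(G) since x·y = xy ≠ x⁷y = y·x.
Checking each of the 57 elements this way gives Z(G) = {e}, of order 1.

Answer: {e}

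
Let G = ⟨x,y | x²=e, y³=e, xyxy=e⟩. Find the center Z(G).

An element z ∈ Z(G) iff z commutes with every generator.
For example e is central: e·x = x = x·e; e·y = y = y·e.
Whereas x ∉ Z(G) since x·y = xy ≠ xy² = y·x.
Checking each of the 6 elements this way gives Z(G) = {e}, of order 1.

Answer: {e}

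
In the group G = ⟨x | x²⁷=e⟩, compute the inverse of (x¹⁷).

The order of (x¹⁷) is 27 (smallest k with (x¹⁷)ᵏ = e), so (x¹⁷)⁻¹ = (x¹⁷)²⁶ = x¹⁰.
Check: (x¹⁷) · (x¹⁰) → (x¹⁷) · x¹⁰ = e, giving e as required.

Answer: x¹⁰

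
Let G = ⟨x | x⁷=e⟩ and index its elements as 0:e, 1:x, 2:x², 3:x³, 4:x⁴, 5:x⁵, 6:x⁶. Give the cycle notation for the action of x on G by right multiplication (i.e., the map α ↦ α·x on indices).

(0 1 2 3 4 5 6)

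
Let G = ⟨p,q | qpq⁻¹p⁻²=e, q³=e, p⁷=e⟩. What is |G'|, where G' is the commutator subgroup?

G' = [G, G] is generated by all commutators. The generator-pair commutators are: [p, q] = p⁶.
The subgroup they normally generate is {e, p, p², p³, p⁴, p⁵, p⁶}, of order 7.
Check: |G/G'| = 21/7 = 3 is the order of the abelianisation.

Answer: 7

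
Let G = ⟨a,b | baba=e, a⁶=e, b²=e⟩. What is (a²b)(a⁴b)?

Compute (a²b) · (a⁴b) by multiplying left to right and reducing via the relations at each step:
  (a²b) · a⁴ = a⁴b
  (a⁴b) · b = a⁴

Answer: a⁴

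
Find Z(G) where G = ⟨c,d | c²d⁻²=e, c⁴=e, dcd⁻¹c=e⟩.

An element z ∈ Z(G) iff z commutes with every generator.
For example c² is central: (c²)·c = c³ = c·(c²); (c²)·d = d⁻¹ = d·(c²).
Whereas c ∉ Z(G) since c·d = cd ≠ cd⁻¹ = d·c.
Checking each of the 8 elements this way gives Z(G) = {e, c²}, of order 2.

Answer: {e, c²}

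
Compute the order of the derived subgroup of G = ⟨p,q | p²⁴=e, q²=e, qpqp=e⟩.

G' = [G, G] is generated by all commutators. The generator-pair commutators are: [p, q] = p².
The subgroup they normally generate is {e, p², p⁴, p⁶, p⁸, p¹⁰, p¹², p¹⁴, p¹⁶, p¹⁸, p²⁰, p²²}, of order 12.
Check: |G/G'| = 48/12 = 4 is the order of the abelianisation.

Answer: 12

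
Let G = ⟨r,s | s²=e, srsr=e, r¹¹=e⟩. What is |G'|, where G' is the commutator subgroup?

G' = [G, G] is generated by all commutators. The generator-pair commutators are: [r, s] = r².
The subgroup they normally generate is {e, r, r², r³, r⁴, r⁵, r⁶, r⁷, r⁸, r⁹, r¹⁰}, of order 11.
Check: |G/G'| = 22/11 = 2 is the order of the abelianisation.

Answer: 11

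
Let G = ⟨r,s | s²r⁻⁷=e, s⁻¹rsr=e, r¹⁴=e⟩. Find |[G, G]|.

G' = [G, G] is generated by all commutators. The generator-pair commutators are: [r, s] = r².
The subgroup they normally generate is {e, r², r⁴, r⁶, r⁸, r¹⁰, r¹²}, of order 7.
Check: |G/G'| = 28/7 = 4 is the order of the abelianisation.

Answer: 7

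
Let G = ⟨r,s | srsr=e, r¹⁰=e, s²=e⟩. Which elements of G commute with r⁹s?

⟨r⁹s⟩ ⊆ C_G(r⁹s) since powers of r⁹s commute with r⁹s; so |C_G(r⁹s)| ≥ |⟨r⁹s⟩| = 2.
By orbit–stabilizer, |C_G(r⁹s)| = |G| / |conj. class of r⁹s| = 20 / 5 = 4.
The 4 elements commuting with r⁹s are {e, r⁵, r⁹s, r⁴s}.

Answer: {e, r⁵, r⁹s, r⁴s}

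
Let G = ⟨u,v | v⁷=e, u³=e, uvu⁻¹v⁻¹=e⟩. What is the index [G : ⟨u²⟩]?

First find ord(u²) by computing successive powers:
  (u²)¹ = u², (u²)² = u, (u²)³ = e.
So |⟨u²⟩| = ord(u²) = 3. With |G| = 21, by Lagrange [G : ⟨u²⟩] = 21/3 = 7.

Answer: 7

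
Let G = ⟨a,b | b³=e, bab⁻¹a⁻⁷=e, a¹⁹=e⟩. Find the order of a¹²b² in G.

Compute successive powers until reaching e:
  (a¹²b²)¹ = a¹²b², (a¹²b²)² = a¹¹b, (a¹²b²)³ = e.
The smallest positive k with (a¹²b²)ᵏ = e is 3.

Answer: 3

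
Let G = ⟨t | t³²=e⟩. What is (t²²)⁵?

Compute successive powers of (t²²), reducing at each step:
  (t²²)²: (t²²) · t²² = t¹²
  (t²²)³: (t¹²) · t²² = t²
  (t²²)⁴: (t²) · t²² = t²⁴
  (t²²)⁵: (t²⁴) · t²² = t¹⁴

Answer: t¹⁴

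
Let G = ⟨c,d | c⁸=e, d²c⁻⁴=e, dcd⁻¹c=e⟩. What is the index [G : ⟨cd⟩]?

First find ord(cd) by computing successive powers:
  (cd)¹ = cd, (cd)² = c⁴, (cd)³ = cd⁻¹, (cd)⁴ = e.
So |⟨cd⟩| = ord(cd) = 4. With |G| = 16, by Lagrange [G : ⟨cd⟩] = 16/4 = 4.

Answer: 4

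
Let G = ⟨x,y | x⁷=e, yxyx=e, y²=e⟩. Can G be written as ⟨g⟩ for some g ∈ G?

Every cyclic group is abelian. But x·y = xy while y·x = x⁶y, so x·y ≠ y·x and G is not abelian. Hence G is not cyclic.

Answer: No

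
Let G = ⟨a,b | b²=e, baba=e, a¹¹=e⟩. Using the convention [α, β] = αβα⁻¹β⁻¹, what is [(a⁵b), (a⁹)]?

[(a⁵b), (a⁹)] = (a⁵b)·(a⁹)·(a⁵b)⁻¹·(a⁹)⁻¹.
  (a⁵b) · (a⁹) = a⁷b
  (a⁷b) · (a⁵b) = a²
  (a²) · (a²) = a⁴

Answer: a⁴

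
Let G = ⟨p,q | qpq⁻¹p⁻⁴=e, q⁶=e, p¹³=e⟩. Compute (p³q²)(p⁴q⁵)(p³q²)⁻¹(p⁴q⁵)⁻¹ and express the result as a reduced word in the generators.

[(p³q²), (p⁴q⁵)] = (p³q²)·(p⁴q⁵)·(p³q²)⁻¹·(p⁴q⁵)⁻¹.
  (p³q²) · (p⁴q⁵) = p²q
  (p²q) · (p¹²q⁴) = p¹¹q⁵
  (p¹¹q⁵) · (p¹⁰q) = p⁷

Answer: p⁷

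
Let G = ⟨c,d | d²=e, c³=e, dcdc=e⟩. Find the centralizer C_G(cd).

⟨cd⟩ ⊆ C_G(cd) since powers of cd commute with cd; so |C_G(cd)| ≥ |⟨cd⟩| = 2.
By orbit–stabilizer, |C_G(cd)| = |G| / |conj. class of cd| = 6 / 3 = 2.
The 2 elements commuting with cd are {e, cd}.

Answer: {e, cd}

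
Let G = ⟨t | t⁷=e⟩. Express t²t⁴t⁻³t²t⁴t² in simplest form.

Multiply left to right, reducing at each step:
  (t²) · t⁴ = t⁶
  (t⁶) · t⁻³ = t³
  (t³) · t² = t⁵
  (t⁵) · t⁴ = t²
  (t²) · t² = t⁴

Answer: t⁴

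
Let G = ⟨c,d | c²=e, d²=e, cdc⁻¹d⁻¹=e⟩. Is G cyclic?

|G| = 4, but the maximum element order in G is 2 < 4. No single element generates all of G, so G is not cyclic.

Answer: No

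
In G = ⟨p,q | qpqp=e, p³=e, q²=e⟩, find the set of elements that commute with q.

⟨q⟩ ⊆ C_G(q) since powers of q commute with q; so |C_G(q)| ≥ |⟨q⟩| = 2.
By orbit–stabilizer, |C_G(q)| = |G| / |conj. class of q| = 6 / 3 = 2.
The 2 elements commuting with q are {e, q}.

Answer: {e, q}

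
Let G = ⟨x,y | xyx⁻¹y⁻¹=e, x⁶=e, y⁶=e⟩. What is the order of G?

Enumerate words in the generators, reducing via the relations: the distinct elements are
  {e, x, y, xy, x², x³, x⁴, x⁵, y², y³, y⁴, y⁵, xy², xy³, xy⁴, xy⁵, x²y, x³y, x⁴y, x⁵y, x²y², x²y³, x²y⁴, x²y⁵, x³y², x³y³, x³y⁴, x³y⁵, x⁴y², x⁴y³, x⁴y⁴, x⁴y⁵, x⁵y², x⁵y³, x⁵y⁴, x⁵y⁵}.
No further products give new elements, so |G| = 36.

Answer: 36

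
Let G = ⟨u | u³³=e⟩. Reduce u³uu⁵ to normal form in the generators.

Multiply left to right, reducing at each step:
  (u³) · u = u⁴
  (u⁴) · u⁵ = u⁹

Answer: u⁹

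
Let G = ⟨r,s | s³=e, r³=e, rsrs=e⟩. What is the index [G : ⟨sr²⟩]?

First find ord(sr²) by computing successive powers:
  (sr²)¹ = sr², (sr²)² = rs², (sr²)³ = e.
So |⟨sr²⟩| = ord(sr²) = 3. With |G| = 12, by Lagrange [G : ⟨sr²⟩] = 12/3 = 4.

Answer: 4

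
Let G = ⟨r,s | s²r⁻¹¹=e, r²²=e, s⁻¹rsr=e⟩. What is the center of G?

An element z ∈ Z(G) iff z commutes with every generator.
For example r¹¹ is central: (r¹¹)·r = r¹² = r·(r¹¹); (r¹¹)·s = s⁻¹ = s·(r¹¹).
Whereas r ∉ Z(G) since r·s = rs ≠ r¹⁰s⁻¹ = s·r.
Checking each of the 44 elements this way gives Z(G) = {e, r¹¹}, of order 2.

Answer: {e, r¹¹}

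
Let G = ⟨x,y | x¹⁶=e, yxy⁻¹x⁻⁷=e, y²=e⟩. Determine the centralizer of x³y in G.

⟨x³y⟩ ⊆ C_G(x³y) since powers of x³y commute with x³y; so |C_G(x³y)| ≥ |⟨x³y⟩| = 4.
By orbit–stabilizer, |C_G(x³y)| = |G| / |conj. class of x³y| = 32 / 8 = 4.
The 4 elements commuting with x³y are {e, x⁸, x³y, x¹¹y}.

Answer: {e, x⁸, x³y, x¹¹y}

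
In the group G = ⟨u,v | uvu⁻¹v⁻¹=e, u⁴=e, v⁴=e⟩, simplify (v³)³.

Compute successive powers of (v³), reducing at each step:
  (v³)²: (v³) · v³ = v²
  (v³)³: (v²) · v³ = v

Answer: v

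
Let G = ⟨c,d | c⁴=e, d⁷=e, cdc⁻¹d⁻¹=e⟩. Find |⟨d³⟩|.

|⟨d³⟩| equals the order of d³. Compute successive powers until reaching e:
  (d³)¹ = d³, (d³)² = d⁶, (d³)³ = d², (d³)⁴ = d⁵, (d³)⁵ = d, (d³)⁶ = d⁴, (d³)⁷ = e.
The smallest positive k with (d³)ᵏ = e is 7, so |⟨d³⟩| = 7.

Answer: 7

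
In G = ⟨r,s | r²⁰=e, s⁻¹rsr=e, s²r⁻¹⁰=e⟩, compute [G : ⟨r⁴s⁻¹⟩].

First find ord(r⁴s⁻¹) by computing successive powers:
  (r⁴s⁻¹)¹ = r⁴s⁻¹, (r⁴s⁻¹)² = r¹⁰, (r⁴s⁻¹)³ = r⁴s, (r⁴s⁻¹)⁴ = e.
So |⟨r⁴s⁻¹⟩| = ord(r⁴s⁻¹) = 4. With |G| = 40, by Lagrange [G : ⟨r⁴s⁻¹⟩] = 40/4 = 10.

Answer: 10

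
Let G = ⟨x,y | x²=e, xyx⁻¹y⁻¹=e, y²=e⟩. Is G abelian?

Each pair of generators commutes: x·y = xy = y·x. Since the generators pairwise commute, every element of G commutes with every other, so G is abelian.

Answer: Yes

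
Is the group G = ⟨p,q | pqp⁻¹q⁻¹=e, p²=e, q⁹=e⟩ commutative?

Each pair of generators commutes: p·q = pq = q·p. Since the generators pairwise commute, every element of G commutes with every other, so G is abelian.

Answer: Yes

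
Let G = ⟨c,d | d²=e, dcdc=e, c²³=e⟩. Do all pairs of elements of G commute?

c·d = cd but d·c = c²²d, so c·d ≠ d·c and G is not abelian.

Answer: No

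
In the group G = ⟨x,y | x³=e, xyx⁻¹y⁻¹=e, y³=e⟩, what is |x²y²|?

Compute successive powers until reaching e:
  (x²y²)¹ = x²y², (x²y²)² = xy, (x²y²)³ = e.
The smallest positive k with (x²y²)ᵏ = e is 3.

Answer: 3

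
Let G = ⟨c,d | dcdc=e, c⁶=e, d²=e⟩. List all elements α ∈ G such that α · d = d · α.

⟨d⟩ ⊆ C_G(d) since powers of d commute with d; so |C_G(d)| ≥ |⟨d⟩| = 2.
By orbit–stabilizer, |C_G(d)| = |G| / |conj. class of d| = 12 / 3 = 4.
The 4 elements commuting with d are {e, c³, d, c³d}.

Answer: {e, c³, d, c³d}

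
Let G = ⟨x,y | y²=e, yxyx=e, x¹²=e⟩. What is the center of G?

An element z ∈ Z(G) iff z commutes with every generator.
For example x⁶ is central: (x⁶)·x = x⁷ = x·(x⁶); (x⁶)·y = x⁶y = y·(x⁶).
Whereas x ∉ Z(G) since x·y = xy ≠ x¹¹y = y·x.
Checking each of the 24 elements this way gives Z(G) = {e, x⁶}, of order 2.

Answer: {e, x⁶}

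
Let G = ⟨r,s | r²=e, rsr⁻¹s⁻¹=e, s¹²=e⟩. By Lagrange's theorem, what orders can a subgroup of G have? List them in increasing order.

|G| = 24 = 2³ · 3. By Lagrange's theorem the order of any subgroup divides 24; the divisors of 24 are 1, 2, 3, 4, 6, 8, 12, 24.

Answer: 1, 2, 3, 4, 6, 8, 12, 24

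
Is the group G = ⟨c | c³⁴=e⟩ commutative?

G has a single generator, so G is cyclic and hence abelian.

Answer: Yes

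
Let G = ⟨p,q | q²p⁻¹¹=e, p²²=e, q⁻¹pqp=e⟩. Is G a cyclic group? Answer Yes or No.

Every cyclic group is abelian. But p·q = pq while q·p = p¹⁰q⁻¹, so p·q ≠ q·p and G is not abelian. Hence G is not cyclic.

Answer: No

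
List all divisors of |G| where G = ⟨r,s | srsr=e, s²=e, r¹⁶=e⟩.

|G| = 32 = 2⁵. By Lagrange's theorem the order of any subgroup divides 32; the divisors of 32 are 1, 2, 4, 8, 16, 32.

Answer: 1, 2, 4, 8, 16, 32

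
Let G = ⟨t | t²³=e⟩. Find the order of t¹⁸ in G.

Compute successive powers until reaching e:
  (t¹⁸)¹ = t¹⁸, (t¹⁸)² = t¹³, (t¹⁸)³ = t⁸, (t¹⁸)⁴ = t³, (t¹⁸)⁵ = t²¹, (t¹⁸)⁶ = t¹⁶, (t¹⁸)⁷ = t¹¹, (t¹⁸)⁸ = t⁶, (t¹⁸)⁹ = t, (t¹⁸)¹⁰ = t¹⁹, (t¹⁸)¹¹ = t¹⁴, (t¹⁸)¹² = t⁹, (t¹⁸)¹³ = t⁴, (t¹⁸)¹⁴ = t²², (t¹⁸)¹⁵ = t¹⁷, (t¹⁸)¹⁶ = t¹², (t¹⁸)¹⁷ = t⁷, (t¹⁸)¹⁸ = t², (t¹⁸)¹⁹ = t²⁰, (t¹⁸)²⁰ = t¹⁵, (t¹⁸)²¹ = t¹⁰, (t¹⁸)²² = t⁵, (t¹⁸)²³ = e.
The smallest positive k with (t¹⁸)ᵏ = e is 23.

Answer: 23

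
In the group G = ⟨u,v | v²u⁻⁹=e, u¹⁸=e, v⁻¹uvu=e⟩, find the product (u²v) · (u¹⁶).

Compute (u²v) · (u¹⁶) by multiplying left to right and reducing via the relations at each step:
  (u²v) · u¹⁶ = u⁴v

Answer: u⁴v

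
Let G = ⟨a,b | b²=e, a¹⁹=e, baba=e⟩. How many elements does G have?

Enumerate words in the generators, reducing via the relations: the distinct elements are
  {a, b, e, ab, a², a³, a⁴, a⁵, a⁶, a⁷, a⁸, a⁹, a²b, a³b, a¹², a¹³, a¹¹, a¹⁰, a¹⁴, a¹⁵, a¹⁶, a¹⁷, a¹⁸, a⁴b, a⁵b, a⁶b, a⁷b, a⁸b, a⁹b, a¹²b, a¹³b, a¹¹b, a¹⁰b, a¹⁴b, a¹⁵b, a¹⁶b, a¹⁷b, a¹⁸b}.
No further products give new elements, so |G| = 38.

Answer: 38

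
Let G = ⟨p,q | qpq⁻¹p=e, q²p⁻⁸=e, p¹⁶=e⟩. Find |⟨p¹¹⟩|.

|⟨p¹¹⟩| equals the order of p¹¹. Compute successive powers until reaching e:
  (p¹¹)¹ = p¹¹, (p¹¹)² = p⁶, (p¹¹)³ = p, (p¹¹)⁴ = p¹², (p¹¹)⁵ = p⁷, (p¹¹)⁶ = p², (p¹¹)⁷ = p¹³, (p¹¹)⁸ = p⁸, (p¹¹)⁹ = p³, (p¹¹)¹⁰ = p¹⁴, (p¹¹)¹¹ = p⁹, (p¹¹)¹² = p⁴, (p¹¹)¹³ = p¹⁵, (p¹¹)¹⁴ = p¹⁰, (p¹¹)¹⁵ = p⁵, (p¹¹)¹⁶ = e.
The smallest positive k with (p¹¹)ᵏ = e is 16, so |⟨p¹¹⟩| = 16.

Answer: 16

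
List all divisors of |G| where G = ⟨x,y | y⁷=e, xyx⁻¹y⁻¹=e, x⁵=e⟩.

|G| = 35 = 5 · 7. By Lagrange's theorem the order of any subgroup divides 35; the divisors of 35 are 1, 5, 7, 35.

Answer: 1, 5, 7, 35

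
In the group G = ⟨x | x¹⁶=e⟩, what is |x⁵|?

Compute successive powers until reaching e:
  (x⁵)¹ = x⁵, (x⁵)² = x¹⁰, (x⁵)³ = x¹⁵, (x⁵)⁴ = x⁴, (x⁵)⁵ = x⁹, (x⁵)⁶ = x¹⁴, (x⁵)⁷ = x³, (x⁵)⁸ = x⁸, (x⁵)⁹ = x¹³, (x⁵)¹⁰ = x², (x⁵)¹¹ = x⁷, (x⁵)¹² = x¹², (x⁵)¹³ = x, (x⁵)¹⁴ = x⁶, (x⁵)¹⁵ = x¹¹, (x⁵)¹⁶ = e.
The smallest positive k with (x⁵)ᵏ = e is 16.

Answer: 16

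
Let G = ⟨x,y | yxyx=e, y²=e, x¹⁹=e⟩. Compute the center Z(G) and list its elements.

An element z ∈ Z(G) iff z commutes with every generator.
For example e is central: e·x = x = x·e; e·y = y = y·e.
Whereas x ∉ Z(G) since x·y = xy ≠ x¹⁸y = y·x.
Checking each of the 38 elements this way gives Z(G) = {e}, of order 1.

Answer: {e}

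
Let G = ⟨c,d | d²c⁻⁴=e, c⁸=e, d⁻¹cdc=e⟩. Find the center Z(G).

An element z ∈ Z(G) iff z commutes with every generator.
For example c⁴ is central: (c⁴)·c = c⁵ = c·(c⁴); (c⁴)·d = d⁻¹ = d·(c⁴).
Whereas c ∉ Z(G) since c·d = cd ≠ c³d⁻¹ = d·c.
Checking each of the 16 elements this way gives Z(G) = {e, c⁴}, of order 2.

Answer: {e, c⁴}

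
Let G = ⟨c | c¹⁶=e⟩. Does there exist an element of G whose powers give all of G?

|G| = 16. The element c has order 16 (its powers give 16 distinct elements), so ⟨c⟩ = G and G is cyclic.

Answer: Yes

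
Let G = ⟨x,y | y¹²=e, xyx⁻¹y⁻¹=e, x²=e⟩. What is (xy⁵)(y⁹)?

Compute (xy⁵) · (y⁹) by multiplying left to right and reducing via the relations at each step:
  (xy⁵) · y⁹ = xy²

Answer: xy²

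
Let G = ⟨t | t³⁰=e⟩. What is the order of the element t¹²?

Compute successive powers until reaching e:
  (t¹²)¹ = t¹², (t¹²)² = t²⁴, (t¹²)³ = t⁶, (t¹²)⁴ = t¹⁸, (t¹²)⁵ = e.
The smallest positive k with (t¹²)ᵏ = e is 5.

Answer: 5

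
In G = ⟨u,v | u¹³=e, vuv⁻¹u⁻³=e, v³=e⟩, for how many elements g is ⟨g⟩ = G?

⟨g⟩ = G would require ord(g) = |G| = 39, but the maximum element order in G is 13 < 39. So G is not cyclic and no single element generates it: the count is 0.

Answer: 0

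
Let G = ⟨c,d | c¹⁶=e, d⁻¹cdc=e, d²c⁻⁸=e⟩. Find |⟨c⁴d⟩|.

|⟨c⁴d⟩| equals the order of c⁴d. Compute successive powers until reaching e:
  (c⁴d)¹ = c⁴d, (c⁴d)² = c⁸, (c⁴d)³ = c⁴d⁻¹, (c⁴d)⁴ = e.
The smallest positive k with (c⁴d)ᵏ = e is 4, so |⟨c⁴d⟩| = 4.

Answer: 4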